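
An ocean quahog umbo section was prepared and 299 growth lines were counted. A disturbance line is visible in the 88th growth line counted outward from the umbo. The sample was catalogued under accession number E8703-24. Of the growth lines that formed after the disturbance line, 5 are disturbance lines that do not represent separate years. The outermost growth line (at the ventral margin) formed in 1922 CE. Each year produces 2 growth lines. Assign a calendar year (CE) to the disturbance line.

The disturbance line sits at growth line 88 from the umbo, so 299 − 88 = 211 growth lines formed after it.
Excluding 5 false growth lines: 211 − 5 = 206.
206 growth lines at 2 per year is 206 / 2 = 103 years.
1922 − 103 = 1819 CE.

1819 CE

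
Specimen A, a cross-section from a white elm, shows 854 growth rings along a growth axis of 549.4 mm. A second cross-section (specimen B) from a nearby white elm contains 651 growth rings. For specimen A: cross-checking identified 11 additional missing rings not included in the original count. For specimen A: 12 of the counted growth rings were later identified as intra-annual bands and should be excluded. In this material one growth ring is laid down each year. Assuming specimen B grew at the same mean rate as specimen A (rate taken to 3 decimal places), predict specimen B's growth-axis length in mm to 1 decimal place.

Specimen A: after corrections the count is 854 − 12 + 11 = 853 growth rings.
A: Extension rate ≈ 549.4 / 853 = 0.644 mm/year.
B's length ≈ 0.644 × 651 = 419.2 mm.

419.2 mm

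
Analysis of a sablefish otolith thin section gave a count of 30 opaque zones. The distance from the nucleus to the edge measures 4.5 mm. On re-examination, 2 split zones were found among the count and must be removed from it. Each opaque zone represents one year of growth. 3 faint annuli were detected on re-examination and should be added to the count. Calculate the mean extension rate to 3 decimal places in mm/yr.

0.145 mm/yr

Adjusted count: 30 − 2 + 3 = 31 opaque zones.
Extension rate ≈ 4.5 / 31 = 0.145 mm/yr.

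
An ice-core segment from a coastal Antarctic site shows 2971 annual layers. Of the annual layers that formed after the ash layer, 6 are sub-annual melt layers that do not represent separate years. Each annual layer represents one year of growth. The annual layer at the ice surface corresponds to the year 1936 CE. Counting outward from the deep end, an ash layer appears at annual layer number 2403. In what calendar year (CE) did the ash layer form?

2971 − 2403 = 568 annual layers lie beyond the ash layer toward the ice surface.
Removing the 6 false annual layers leaves 568 − 6 = 562 true annual layers beyond the ash layer.
Counting back 562 years from 1936 CE places the ash layer in 1936 − 562 = 1374 CE.

1374 CE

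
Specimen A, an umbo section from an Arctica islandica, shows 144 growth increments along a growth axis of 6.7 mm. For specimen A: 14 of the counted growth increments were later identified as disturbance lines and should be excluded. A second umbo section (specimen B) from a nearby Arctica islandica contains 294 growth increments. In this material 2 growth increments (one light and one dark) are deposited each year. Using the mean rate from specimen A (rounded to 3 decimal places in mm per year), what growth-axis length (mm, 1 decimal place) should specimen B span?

Specimen A: correcting the raw count gives 144 − 14 = 130 true growth increments.
Specimen A: with 2 growth increments per year, 130 / 2 = 65 years.
A: 6.7 mm over 65 years gives 6.7 / 65 ≈ 0.103 mm per year.
Specimen B: with 2 growth increments per year, 294 / 2 = 147 years. B's length ≈ 0.103 × 147 = 15.1 mm.

15.1 mm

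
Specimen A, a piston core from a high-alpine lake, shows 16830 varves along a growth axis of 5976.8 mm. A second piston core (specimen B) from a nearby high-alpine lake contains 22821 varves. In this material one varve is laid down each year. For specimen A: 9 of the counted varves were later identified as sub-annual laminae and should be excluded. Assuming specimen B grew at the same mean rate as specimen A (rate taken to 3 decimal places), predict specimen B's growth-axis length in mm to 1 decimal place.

Specimen A: correcting the raw count gives 16830 − 9 = 16821 true varves.
A: Mean rate = 5976.8 mm / 16821 years ≈ 0.355 mm per year.
For B, 0.355 mm/year × 22821 years = 8101.5 mm.

8101.5 mm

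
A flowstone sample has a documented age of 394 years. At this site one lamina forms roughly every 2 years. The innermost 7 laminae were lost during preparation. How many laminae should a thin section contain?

One lamina every 2 years means 394 / 2 = 197 laminae.
Subtracting the 7 laminae not captured gives 197 − 7 = 190 laminae in the record.

190 laminae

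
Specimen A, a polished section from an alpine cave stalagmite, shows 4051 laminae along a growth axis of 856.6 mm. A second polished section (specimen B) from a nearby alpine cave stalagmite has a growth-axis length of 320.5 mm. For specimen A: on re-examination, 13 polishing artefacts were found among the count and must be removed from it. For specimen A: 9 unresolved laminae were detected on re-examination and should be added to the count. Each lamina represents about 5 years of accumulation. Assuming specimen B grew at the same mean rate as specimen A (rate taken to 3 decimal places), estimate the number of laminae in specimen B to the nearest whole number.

Specimen A: true lamina count = 4051 − 13 + 9 = 4047.
Specimen A: 4047 laminae at 5 years each span 4047 × 5 = 20235 years.
A: Extension rate ≈ 856.6 / 20235 = 0.042 mm/yr.
For B, 320.5 / 0.042 = 7630.95 years; at 5 years per lamina that is 7630.95 / 5 ≈ 1526 laminae.

1526 laminae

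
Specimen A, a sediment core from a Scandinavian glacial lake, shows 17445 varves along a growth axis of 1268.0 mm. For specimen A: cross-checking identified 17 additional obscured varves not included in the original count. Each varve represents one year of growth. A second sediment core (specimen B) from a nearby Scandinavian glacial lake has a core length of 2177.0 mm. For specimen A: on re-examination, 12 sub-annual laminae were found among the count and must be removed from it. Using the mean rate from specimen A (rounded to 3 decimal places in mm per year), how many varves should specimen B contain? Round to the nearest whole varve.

Specimen A: after corrections the count is 17445 − 12 + 17 = 17450 varves.
A: Extension rate ≈ 1268.0 / 17450 = 0.073 mm/yr.
Specimen B: 2177.0 mm / 0.073 mm per year = 29821.92 years ≈ 29822 varves.

29822 varves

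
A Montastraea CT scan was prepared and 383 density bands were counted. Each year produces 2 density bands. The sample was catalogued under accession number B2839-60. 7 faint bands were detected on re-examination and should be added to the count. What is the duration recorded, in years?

Adjusted count: 383 + 7 = 390 density bands.
With 2 density bands per year, 390 / 2 = 195 years.

195 years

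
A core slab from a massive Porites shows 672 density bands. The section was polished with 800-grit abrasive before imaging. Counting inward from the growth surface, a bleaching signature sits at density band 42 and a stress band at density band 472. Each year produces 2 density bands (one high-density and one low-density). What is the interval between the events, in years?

Separation: 472 − 42 = 430 density bands.
With 2 density bands per year, 430 / 2 = 215 years.

215 yr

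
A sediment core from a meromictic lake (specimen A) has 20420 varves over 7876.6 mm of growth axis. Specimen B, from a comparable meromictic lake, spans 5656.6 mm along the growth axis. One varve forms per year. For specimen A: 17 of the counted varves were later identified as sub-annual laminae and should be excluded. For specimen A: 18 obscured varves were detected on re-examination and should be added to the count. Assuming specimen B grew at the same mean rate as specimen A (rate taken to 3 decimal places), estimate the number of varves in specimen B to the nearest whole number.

14654 varves

Specimen A: true varve count = 20420 − 17 + 18 = 20421.
A: 7876.6 mm over 20421 years gives 7876.6 / 20421 ≈ 0.386 mm/year.
For B, 5656.6 / 0.386 = 14654.40 years ≈ 14654 varves.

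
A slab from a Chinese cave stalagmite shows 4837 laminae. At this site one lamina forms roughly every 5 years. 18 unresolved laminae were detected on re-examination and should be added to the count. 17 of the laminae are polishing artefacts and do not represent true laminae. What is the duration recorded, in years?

24190 yr

Adjusted count: 4837 − 17 + 18 = 4838 laminae.
Multiplying by 5 years per lamina: 4838 × 5 = 24190 years.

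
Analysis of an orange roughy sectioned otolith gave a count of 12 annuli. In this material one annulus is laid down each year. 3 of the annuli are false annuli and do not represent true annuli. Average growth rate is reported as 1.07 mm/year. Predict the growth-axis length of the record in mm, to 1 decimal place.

Adjusted count: 12 − 3 = 9 annuli.
Length ≈ 1.07 × 9 = 9.6 mm.

9.6 mm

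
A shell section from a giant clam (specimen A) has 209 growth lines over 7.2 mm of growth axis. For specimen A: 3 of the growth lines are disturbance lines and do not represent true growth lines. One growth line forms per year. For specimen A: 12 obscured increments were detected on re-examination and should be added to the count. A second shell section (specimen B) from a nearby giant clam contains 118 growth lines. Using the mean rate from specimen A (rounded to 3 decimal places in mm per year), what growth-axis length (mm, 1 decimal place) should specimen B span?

Specimen A: after corrections the count is 209 − 3 + 12 = 218 growth lines.
A: Extension rate ≈ 7.2 / 218 = 0.033 mm/year.
B's length ≈ 0.033 × 118 = 3.9 mm.

3.9 mm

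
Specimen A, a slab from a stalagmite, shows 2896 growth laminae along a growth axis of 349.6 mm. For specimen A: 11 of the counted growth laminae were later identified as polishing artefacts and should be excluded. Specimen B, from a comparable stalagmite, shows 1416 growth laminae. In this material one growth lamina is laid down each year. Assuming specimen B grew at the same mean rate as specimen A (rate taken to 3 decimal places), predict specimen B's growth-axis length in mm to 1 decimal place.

171.3 mm

Specimen A: after corrections the count is 2896 − 11 = 2885 growth laminae.
A: Mean rate = 349.6 mm / 2885 years ≈ 0.121 mm per year.
B's length ≈ 0.121 × 1416 = 171.3 mm.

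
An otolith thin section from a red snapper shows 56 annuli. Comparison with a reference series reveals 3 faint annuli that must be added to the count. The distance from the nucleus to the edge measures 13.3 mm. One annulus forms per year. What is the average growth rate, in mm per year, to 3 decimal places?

After corrections the count is 56 + 3 = 59 annuli.
Mean rate = 13.3 mm / 59 years ≈ 0.225 mm per year.

0.225 mm per year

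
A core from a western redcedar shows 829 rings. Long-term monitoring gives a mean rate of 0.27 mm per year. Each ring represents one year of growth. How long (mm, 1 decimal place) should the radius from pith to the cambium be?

The record spans 829 years at 0.27 mm per year.
Length ≈ 0.27 × 829 = 223.8 mm.

223.8 mm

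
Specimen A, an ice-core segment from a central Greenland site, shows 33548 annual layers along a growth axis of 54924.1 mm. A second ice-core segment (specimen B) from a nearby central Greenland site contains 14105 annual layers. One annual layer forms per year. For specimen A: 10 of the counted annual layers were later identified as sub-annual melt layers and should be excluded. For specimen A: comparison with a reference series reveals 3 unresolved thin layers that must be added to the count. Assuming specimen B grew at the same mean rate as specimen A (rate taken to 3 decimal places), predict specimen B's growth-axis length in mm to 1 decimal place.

23104.0 mm

Specimen A: after corrections the count is 33548 − 10 + 3 = 33541 annual layers.
A: Extension rate ≈ 54924.1 / 33541 = 1.638 mm/year.
For B, 1.638 mm/year × 14105 years = 23104.0 mm.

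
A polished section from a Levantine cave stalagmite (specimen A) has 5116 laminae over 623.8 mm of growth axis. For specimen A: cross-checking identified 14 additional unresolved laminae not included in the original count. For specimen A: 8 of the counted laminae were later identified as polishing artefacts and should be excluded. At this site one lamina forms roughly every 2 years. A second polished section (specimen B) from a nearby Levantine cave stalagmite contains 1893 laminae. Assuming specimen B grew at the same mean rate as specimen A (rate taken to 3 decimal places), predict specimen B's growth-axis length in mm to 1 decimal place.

Specimen A: correcting the raw count gives 5116 − 8 + 14 = 5122 true laminae.
Specimen A: 5122 laminae at 2 years each span 5122 × 2 = 10244 years.
A: Mean rate = 623.8 mm / 10244 years ≈ 0.061 mm per year.
Specimen B: multiplying by 2 years per lamina: 1893 × 2 = 3786 years. B's length ≈ 0.061 × 3786 = 230.9 mm.

230.9 mm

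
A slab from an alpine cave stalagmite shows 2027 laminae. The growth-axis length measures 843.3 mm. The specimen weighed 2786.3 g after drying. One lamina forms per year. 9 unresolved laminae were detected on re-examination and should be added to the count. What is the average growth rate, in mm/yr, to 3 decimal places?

0.414 mm/yr

Correcting the raw count gives 2027 + 9 = 2036 true laminae.
843.3 mm over 2036 years gives 843.3 / 2036 ≈ 0.414 mm/yr.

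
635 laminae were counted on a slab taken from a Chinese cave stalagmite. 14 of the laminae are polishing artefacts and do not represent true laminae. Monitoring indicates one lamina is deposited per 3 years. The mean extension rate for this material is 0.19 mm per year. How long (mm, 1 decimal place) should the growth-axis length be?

354.0 mm

Correcting the raw count gives 635 − 14 = 621 true laminae.
At 3 years per lamina, 621 × 3 = 1863 years.
1863 years at 0.19 mm/year gives 0.19 × 1863 = 354.0 mm.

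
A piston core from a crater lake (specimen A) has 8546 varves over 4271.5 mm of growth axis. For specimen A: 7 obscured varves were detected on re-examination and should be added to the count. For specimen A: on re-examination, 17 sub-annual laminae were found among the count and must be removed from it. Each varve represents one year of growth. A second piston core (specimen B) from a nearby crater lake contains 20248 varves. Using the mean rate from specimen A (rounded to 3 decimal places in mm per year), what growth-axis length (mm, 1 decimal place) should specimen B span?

10124.0 mm

Specimen A: true varve count = 8546 − 17 + 7 = 8536.
A: 4271.5 mm over 8536 years gives 4271.5 / 8536 ≈ 0.500 mm/year.
Length of B = 0.500 × 20248 = 10124.0 mm.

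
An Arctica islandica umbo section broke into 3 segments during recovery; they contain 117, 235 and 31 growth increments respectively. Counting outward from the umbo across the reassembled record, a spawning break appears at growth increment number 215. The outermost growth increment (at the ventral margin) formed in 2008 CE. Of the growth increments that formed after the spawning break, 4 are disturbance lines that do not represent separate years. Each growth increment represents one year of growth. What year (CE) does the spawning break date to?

Total growth increments = 117 + 235 + 31 = 383.
Between growth increment 215 and the ventral margin there are 383 − 215 = 168 growth increments.
Removing the 4 false growth increments leaves 168 − 4 = 164 true growth increments beyond the spawning break.
Counting back 164 years from 2008 CE places the spawning break in 2008 − 164 = 1844 CE.

1844 CE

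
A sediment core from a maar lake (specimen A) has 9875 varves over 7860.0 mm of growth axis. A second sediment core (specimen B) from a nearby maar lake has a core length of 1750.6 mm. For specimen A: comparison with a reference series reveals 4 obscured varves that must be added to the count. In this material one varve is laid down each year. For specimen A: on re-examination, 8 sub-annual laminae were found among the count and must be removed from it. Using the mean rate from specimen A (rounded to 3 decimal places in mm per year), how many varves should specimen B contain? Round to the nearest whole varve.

Specimen A: adjusted count: 9875 − 8 + 4 = 9871 varves.
A: Extension rate ≈ 7860.0 / 9871 = 0.796 mm/year.
Specimen B: 1750.6 mm / 0.796 mm per year = 2199.25 years ≈ 2199 varves.

2199 varves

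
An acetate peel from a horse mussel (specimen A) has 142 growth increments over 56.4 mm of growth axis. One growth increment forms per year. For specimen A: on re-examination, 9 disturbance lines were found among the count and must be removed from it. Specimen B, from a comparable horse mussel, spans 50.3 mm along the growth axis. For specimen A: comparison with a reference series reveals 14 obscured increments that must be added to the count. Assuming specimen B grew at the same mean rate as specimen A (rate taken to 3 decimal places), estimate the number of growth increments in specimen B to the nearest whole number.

131 growth increments

Specimen A: correcting the raw count gives 142 − 9 + 14 = 147 true growth increments.
A: Extension rate ≈ 56.4 / 147 = 0.384 mm/year.
For B, 50.3 / 0.384 = 130.99 years ≈ 131 growth increments.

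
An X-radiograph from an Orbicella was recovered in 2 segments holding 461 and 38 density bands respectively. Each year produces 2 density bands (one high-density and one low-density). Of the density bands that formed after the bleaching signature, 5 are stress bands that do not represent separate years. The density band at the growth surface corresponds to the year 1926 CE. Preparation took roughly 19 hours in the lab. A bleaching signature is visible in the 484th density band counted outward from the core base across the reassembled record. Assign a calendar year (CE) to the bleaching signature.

1921 CE

Total density bands = 461 + 38 = 499.
Between density band 484 and the growth surface there are 499 − 484 = 15 density bands.
Removing the 5 false density bands leaves 15 − 5 = 10 true density bands beyond the bleaching signature.
Dividing by 2 density bands per year: 10 / 2 = 5 years.
Counting back 5 years from 1926 CE places the bleaching signature in 1926 − 5 = 1921 CE.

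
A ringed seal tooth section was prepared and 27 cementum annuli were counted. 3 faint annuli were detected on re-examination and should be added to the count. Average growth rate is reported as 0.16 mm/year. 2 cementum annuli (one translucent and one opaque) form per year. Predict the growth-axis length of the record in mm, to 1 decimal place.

Correcting the raw count gives 27 + 3 = 30 true cementum annuli.
With 2 cementum annuli per year, 30 / 2 = 15 years.
15 years at 0.16 mm/year gives 0.16 × 15 = 2.4 mm.

2.4 mm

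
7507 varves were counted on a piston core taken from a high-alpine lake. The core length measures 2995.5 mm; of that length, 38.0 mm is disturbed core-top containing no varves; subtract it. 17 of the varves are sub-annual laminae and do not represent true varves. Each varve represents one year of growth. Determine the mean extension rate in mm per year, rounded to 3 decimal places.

0.395 mm per year

True varve count = 7507 − 17 = 7490.
The growth record spans 2995.5 − 38.0 = 2957.5 mm.
Mean rate = 2957.5 mm / 7490 years ≈ 0.395 mm per year.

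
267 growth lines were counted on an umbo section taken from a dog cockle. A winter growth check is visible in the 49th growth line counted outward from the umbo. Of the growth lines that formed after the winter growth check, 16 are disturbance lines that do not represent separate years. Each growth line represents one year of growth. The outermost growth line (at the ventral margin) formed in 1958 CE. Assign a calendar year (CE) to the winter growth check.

1756 CE

Between growth line 49 and the ventral margin there are 267 − 49 = 218 growth lines.
Excluding 16 false growth lines: 218 − 16 = 202.
The growth line at the ventral margin is 1958 CE, so the winter growth check dates to 1958 − 202 = 1756 CE.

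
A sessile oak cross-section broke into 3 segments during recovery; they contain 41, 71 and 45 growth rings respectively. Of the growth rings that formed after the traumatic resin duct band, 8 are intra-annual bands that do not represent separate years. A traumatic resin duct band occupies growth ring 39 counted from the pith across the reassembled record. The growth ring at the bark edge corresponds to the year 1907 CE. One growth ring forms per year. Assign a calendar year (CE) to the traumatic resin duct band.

1797 CE

Total growth rings = 41 + 71 + 45 = 157.
The traumatic resin duct band sits at growth ring 39 from the pith, so 157 − 39 = 118 growth rings formed after it.
118 − 8 false = 110 true growth rings after the traumatic resin duct band.
Counting back 110 years from 1907 CE places the traumatic resin duct band in 1907 − 110 = 1797 CE.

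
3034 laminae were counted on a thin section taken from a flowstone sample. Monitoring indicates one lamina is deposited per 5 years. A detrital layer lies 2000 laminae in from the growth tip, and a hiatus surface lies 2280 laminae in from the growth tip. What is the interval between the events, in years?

Separation: 2280 − 2000 = 280 laminae.
280 laminae at 5 years each span 280 × 5 = 1400 years.

1400 years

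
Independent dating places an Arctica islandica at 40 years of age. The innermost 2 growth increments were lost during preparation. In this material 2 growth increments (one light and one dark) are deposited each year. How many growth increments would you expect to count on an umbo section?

78 growth increments

Expected growth increments: 40 × 2 = 80.
80 − 2 missed = 78 growth increments expected in the prepared section.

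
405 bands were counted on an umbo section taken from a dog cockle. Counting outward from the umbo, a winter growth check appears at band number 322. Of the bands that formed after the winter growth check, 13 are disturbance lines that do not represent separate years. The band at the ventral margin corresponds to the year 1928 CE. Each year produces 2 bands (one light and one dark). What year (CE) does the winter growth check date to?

1893 CE

The winter growth check sits at band 322 from the umbo, so 405 − 322 = 83 bands formed after it.
83 − 13 false = 70 true bands after the winter growth check.
Dividing by 2 bands per year: 70 / 2 = 35 years.
1928 − 35 = 1893 CE.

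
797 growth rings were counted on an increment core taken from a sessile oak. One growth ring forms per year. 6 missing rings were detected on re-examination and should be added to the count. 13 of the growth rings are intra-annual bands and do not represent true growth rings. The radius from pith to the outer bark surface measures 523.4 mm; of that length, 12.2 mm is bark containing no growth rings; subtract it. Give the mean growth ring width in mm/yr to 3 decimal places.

0.647 mm/yr

After corrections the count is 797 − 13 + 6 = 790 growth rings.
Net length = 523.4 − 12.2 = 511.2 mm.
Extension rate ≈ 511.2 / 790 = 0.647 mm/yr.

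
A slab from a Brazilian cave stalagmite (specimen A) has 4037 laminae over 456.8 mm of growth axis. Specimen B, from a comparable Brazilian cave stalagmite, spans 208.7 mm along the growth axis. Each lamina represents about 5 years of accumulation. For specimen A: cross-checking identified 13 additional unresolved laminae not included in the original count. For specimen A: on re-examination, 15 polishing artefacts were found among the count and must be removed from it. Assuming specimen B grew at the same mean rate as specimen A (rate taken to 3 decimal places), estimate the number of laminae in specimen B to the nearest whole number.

1815 laminae

Specimen A: true lamina count = 4037 − 15 + 13 = 4035.
Specimen A: at 5 years per lamina, 4035 × 5 = 20175 years.
A: Extension rate ≈ 456.8 / 20175 = 0.023 mm/yr.
B spans 208.7 / 0.023 = 9073.91 years; at 5 years per lamina that is 9073.91 / 5 ≈ 1815 laminae.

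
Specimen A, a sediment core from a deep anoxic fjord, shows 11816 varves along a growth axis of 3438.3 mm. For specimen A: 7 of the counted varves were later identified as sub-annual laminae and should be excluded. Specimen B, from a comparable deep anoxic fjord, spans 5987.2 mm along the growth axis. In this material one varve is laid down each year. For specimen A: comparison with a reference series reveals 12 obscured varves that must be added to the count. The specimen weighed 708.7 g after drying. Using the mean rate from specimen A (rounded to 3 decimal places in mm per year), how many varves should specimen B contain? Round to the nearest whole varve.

Specimen A: after corrections the count is 11816 − 7 + 12 = 11821 varves.
A: Extension rate ≈ 3438.3 / 11821 = 0.291 mm/yr.
For B, 5987.2 / 0.291 = 20574.57 years ≈ 20575 varves.

20575 varves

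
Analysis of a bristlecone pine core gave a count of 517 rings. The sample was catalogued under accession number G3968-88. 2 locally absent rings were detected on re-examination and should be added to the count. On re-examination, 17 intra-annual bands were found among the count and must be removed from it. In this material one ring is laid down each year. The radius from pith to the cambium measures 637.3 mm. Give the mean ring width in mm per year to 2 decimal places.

1.27 mm per year

Correcting the raw count gives 517 − 17 + 2 = 502 true rings.
Extension rate ≈ 637.3 / 502 = 1.27 mm per year.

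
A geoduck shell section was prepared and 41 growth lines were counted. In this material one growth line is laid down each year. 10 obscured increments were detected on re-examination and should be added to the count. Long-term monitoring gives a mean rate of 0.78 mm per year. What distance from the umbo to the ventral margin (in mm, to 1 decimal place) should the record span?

39.8 mm

After corrections the count is 41 + 10 = 51 growth lines.
Length ≈ 0.78 × 51 = 39.8 mm.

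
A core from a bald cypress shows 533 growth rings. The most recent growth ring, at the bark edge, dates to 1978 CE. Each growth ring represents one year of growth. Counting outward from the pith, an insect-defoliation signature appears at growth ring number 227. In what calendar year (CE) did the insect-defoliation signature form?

1672 CE

The insect-defoliation signature sits at growth ring 227 from the pith, so 533 − 227 = 306 growth rings formed after it.
1978 − 306 = 1672 CE.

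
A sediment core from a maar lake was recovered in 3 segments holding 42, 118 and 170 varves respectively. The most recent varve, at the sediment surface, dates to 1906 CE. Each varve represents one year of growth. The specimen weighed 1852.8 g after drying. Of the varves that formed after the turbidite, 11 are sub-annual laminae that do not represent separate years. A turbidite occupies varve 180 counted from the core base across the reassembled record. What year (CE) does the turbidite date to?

Total varves = 42 + 118 + 170 = 330.
The turbidite sits at varve 180 from the core base, so 330 − 180 = 150 varves formed after it.
Removing the 11 false varves leaves 150 − 11 = 139 true varves beyond the turbidite.
The varve at the sediment surface is 1906 CE, so the turbidite dates to 1906 − 139 = 1767 CE.

1767 CE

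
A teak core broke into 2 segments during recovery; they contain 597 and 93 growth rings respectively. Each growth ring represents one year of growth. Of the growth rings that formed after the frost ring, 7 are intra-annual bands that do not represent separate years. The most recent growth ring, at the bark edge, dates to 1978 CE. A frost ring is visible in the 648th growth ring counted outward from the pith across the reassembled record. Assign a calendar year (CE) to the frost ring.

1943 CE

Total growth rings = 597 + 93 = 690.
Between growth ring 648 and the bark edge there are 690 − 648 = 42 growth rings.
Removing the 7 false growth rings leaves 42 − 7 = 35 true growth rings beyond the frost ring.
1978 − 35 = 1943 CE.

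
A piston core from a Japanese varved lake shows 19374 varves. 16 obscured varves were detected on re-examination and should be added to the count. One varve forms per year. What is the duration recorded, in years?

19390 years

True varve count = 19374 + 16 = 19390.
With a one-to-one varve periodicity this is 19390 years.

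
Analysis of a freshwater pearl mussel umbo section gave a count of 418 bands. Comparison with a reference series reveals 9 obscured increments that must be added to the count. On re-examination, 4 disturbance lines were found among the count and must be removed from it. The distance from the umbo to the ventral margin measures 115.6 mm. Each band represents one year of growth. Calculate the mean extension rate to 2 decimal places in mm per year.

0.27 mm per year

After corrections the count is 418 − 4 + 9 = 423 bands.
115.6 mm over 423 years gives 115.6 / 423 ≈ 0.27 mm per year.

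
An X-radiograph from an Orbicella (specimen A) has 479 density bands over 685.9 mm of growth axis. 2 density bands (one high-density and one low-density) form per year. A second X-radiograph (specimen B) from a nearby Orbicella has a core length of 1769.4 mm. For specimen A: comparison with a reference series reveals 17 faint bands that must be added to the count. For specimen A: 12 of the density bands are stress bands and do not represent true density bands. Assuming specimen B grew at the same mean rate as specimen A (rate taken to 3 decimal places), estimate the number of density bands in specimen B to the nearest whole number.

1249 density bands

Specimen A: adjusted count: 479 − 12 + 17 = 484 density bands.
Specimen A: dividing by 2 density bands per year: 484 / 2 = 242 years.
A: 685.9 mm over 242 years gives 685.9 / 242 ≈ 2.834 mm per year.
For B, 1769.4 / 2.834 = 624.35 years; at 2 density bands per year that is 624.35 × 2 ≈ 1249 density bands.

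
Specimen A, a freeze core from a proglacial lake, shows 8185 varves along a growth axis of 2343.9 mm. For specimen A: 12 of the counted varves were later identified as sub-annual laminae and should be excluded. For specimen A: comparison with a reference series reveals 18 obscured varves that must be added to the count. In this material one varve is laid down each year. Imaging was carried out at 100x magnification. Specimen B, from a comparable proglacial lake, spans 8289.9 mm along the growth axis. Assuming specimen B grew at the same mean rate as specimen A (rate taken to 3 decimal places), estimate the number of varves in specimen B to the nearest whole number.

Specimen A: true varve count = 8185 − 12 + 18 = 8191.
A: Mean rate = 2343.9 mm / 8191 years ≈ 0.286 mm/yr.
B spans 8289.9 / 0.286 = 28985.66 years ≈ 28986 varves.

28986 varves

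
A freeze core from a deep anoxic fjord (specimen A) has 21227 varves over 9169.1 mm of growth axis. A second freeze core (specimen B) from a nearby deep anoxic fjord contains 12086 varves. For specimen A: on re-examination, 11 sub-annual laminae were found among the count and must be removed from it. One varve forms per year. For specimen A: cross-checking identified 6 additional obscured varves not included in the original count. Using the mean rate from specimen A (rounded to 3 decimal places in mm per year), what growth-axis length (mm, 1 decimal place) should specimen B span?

Specimen A: true varve count = 21227 − 11 + 6 = 21222.
A: Mean rate = 9169.1 mm / 21222 years ≈ 0.432 mm/yr.
For B, 0.432 mm/year × 12086 years = 5221.2 mm.

5221.2 mm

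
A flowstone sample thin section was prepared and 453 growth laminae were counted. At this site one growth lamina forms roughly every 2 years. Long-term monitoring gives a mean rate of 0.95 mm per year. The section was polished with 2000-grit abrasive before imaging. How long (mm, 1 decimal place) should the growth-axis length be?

At 2 years per growth lamina, 453 × 2 = 906 years.
Predicted length = 0.95 mm/year × 906 years = 860.7 mm.

860.7 mm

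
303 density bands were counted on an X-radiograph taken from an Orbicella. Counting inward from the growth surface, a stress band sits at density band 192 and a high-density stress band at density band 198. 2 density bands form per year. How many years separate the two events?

3 years

198 − 192 = 6 density bands lie between the two events.
Dividing by 2 density bands per year: 6 / 2 = 3 years.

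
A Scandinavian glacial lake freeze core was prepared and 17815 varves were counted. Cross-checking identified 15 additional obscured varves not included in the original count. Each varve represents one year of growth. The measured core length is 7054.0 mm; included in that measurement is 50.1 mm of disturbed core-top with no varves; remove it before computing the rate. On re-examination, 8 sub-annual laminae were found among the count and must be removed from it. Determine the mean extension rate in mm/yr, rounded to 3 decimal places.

0.393 mm/yr

Correcting the raw count gives 17815 − 8 + 15 = 17822 true varves.
Net length = 7054.0 − 50.1 = 7003.9 mm.
7003.9 mm over 17822 years gives 7003.9 / 17822 ≈ 0.393 mm/yr.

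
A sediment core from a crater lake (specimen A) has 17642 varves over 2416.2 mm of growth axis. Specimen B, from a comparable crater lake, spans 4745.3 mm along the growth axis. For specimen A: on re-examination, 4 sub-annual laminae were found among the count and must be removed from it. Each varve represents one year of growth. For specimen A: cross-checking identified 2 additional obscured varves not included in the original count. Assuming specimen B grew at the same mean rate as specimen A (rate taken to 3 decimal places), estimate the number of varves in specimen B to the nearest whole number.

Specimen A: true varve count = 17642 − 4 + 2 = 17640.
A: 2416.2 mm over 17640 years gives 2416.2 / 17640 ≈ 0.137 mm per year.
Specimen B: 4745.3 mm / 0.137 mm per year = 34637.23 years ≈ 34637 varves.

34637 varves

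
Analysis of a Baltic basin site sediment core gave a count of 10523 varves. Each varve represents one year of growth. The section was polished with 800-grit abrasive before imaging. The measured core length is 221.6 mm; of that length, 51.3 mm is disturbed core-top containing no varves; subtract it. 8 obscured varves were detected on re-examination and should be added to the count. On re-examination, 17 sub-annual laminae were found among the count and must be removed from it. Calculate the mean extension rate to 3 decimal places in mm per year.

0.016 mm per year

Adjusted count: 10523 − 17 + 8 = 10514 varves.
Removing the 51.3 mm offcut leaves 221.6 − 51.3 = 170.3 mm.
Extension rate ≈ 170.3 / 10514 = 0.016 mm per year.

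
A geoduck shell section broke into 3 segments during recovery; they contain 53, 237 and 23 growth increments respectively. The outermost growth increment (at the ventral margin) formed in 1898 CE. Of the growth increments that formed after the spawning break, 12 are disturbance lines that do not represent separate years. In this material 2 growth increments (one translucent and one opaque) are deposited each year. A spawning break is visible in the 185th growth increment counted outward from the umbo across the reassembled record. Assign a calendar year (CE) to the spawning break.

1840 CE

Total growth increments = 53 + 237 + 23 = 313.
The spawning break sits at growth increment 185 from the umbo, so 313 − 185 = 128 growth increments formed after it.
128 − 12 false = 116 true growth increments after the spawning break.
Dividing by 2 growth increments per year: 116 / 2 = 58 years.
The growth increment at the ventral margin is 1898 CE, so the spawning break dates to 1898 − 58 = 1840 CE.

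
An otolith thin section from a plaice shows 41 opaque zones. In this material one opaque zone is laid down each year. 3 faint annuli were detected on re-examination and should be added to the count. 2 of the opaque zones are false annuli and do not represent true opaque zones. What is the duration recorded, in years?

After corrections the count is 41 − 2 + 3 = 42 opaque zones.
With a one-to-one opaque zone periodicity this is 42 years.

42 years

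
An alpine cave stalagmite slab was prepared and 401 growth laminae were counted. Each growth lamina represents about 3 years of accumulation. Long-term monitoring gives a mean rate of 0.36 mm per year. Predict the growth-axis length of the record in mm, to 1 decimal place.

433.1 mm

Multiplying by 3 years per growth lamina: 401 × 3 = 1203 years.
Predicted length = 0.36 mm/year × 1203 years = 433.1 mm.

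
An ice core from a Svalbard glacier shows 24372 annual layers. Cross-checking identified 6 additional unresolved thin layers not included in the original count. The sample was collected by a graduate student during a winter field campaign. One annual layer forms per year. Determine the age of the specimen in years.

24378 years

Adjusted count: 24372 + 6 = 24378 annual layers.
With a one-to-one annual layer periodicity this is 24378 years.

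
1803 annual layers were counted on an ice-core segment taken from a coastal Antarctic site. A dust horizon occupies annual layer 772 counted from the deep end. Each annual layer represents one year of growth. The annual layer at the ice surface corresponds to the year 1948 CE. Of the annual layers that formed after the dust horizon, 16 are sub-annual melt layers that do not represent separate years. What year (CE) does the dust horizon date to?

Between annual layer 772 and the ice surface there are 1803 − 772 = 1031 annual layers.
Excluding 16 false annual layers: 1031 − 16 = 1015.
1948 − 1015 = 933 CE.

933 CE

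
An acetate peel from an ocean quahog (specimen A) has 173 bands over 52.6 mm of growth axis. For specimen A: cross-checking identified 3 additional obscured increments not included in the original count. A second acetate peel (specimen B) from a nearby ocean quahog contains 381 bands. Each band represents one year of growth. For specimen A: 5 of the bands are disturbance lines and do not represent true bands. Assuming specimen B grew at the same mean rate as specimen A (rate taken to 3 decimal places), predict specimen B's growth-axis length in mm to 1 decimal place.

Specimen A: after corrections the count is 173 − 5 + 3 = 171 bands.
A: Extension rate ≈ 52.6 / 171 = 0.308 mm/yr.
For B, 0.308 mm/year × 381 years = 117.3 mm.

117.3 mm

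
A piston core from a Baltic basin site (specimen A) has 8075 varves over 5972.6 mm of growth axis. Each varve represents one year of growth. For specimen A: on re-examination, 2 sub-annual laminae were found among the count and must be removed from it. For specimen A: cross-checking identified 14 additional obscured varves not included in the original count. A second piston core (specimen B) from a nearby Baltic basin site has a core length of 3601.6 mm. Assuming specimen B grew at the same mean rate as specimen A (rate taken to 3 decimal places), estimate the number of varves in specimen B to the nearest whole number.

Specimen A: adjusted count: 8075 − 2 + 14 = 8087 varves.
A: 5972.6 mm over 8087 years gives 5972.6 / 8087 ≈ 0.739 mm/yr.
B spans 3601.6 / 0.739 = 4873.61 years ≈ 4874 varves.

4874 varves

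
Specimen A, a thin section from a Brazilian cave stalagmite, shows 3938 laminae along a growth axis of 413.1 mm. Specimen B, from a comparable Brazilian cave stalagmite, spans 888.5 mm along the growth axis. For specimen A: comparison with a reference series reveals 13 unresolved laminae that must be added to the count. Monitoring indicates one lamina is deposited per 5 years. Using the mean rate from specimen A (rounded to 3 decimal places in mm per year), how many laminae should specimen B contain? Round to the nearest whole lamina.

Specimen A: true lamina count = 3938 + 13 = 3951.
Specimen A: multiplying by 5 years per lamina: 3951 × 5 = 19755 years.
A: Mean rate = 413.1 mm / 19755 years ≈ 0.021 mm per year.
For B, 888.5 / 0.021 = 42309.52 years; at 5 years per lamina that is 42309.52 / 5 ≈ 8462 laminae.

8462 laminae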